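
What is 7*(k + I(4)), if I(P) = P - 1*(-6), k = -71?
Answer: -427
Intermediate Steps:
I(P) = 6 + P (I(P) = P + 6 = 6 + P)
7*(k + I(4)) = 7*(-71 + (6 + 4)) = 7*(-71 + 10) = 7*(-61) = -427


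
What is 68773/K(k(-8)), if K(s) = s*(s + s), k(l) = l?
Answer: 68773/128 ≈ 537.29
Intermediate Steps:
K(s) = 2*s² (K(s) = s*(2*s) = 2*s²)
68773/K(k(-8)) = 68773/((2*(-8)²)) = 68773/((2*64)) = 68773/128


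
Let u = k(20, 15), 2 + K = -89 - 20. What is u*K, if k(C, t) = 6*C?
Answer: -13320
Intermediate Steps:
K = -111 (K = -2 + (-89 - 20) = -2 - 109 = -111)
u = 120 (u = 6*20 = 120)
u*K = 120*(-111) = -13320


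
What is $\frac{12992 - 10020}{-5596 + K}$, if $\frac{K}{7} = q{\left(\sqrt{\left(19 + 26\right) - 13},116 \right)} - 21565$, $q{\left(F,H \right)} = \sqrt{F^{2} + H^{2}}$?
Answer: $- \frac{465269572}{24507554689} - \frac{83216 \sqrt{843}}{24507554689} \approx -0.019083$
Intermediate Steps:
$K = -150955 + 28 \sqrt{843}$ ($K = 7 \left(\sqrt{\left(\sqrt{\left(19 + 26\right) - 13}\right)^{2} + 116^{2}} - 21565\right) = 7 \left(\sqrt{\left(\sqrt{45 - 13}\right)^{2} + 13456} - 21565\right) = 7 \left(\sqrt{\left(\sqrt{32}\right)^{2} + 13456} - 21565\right) = 7 \left(\sqrt{\left(4 \sqrt{2}\right)^{2} + 13456} - 21565\right) = 7 \left(\sqrt{32 + 13456} - 21565\right) = 7 \left(\sqrt{13488} - 21565\right) = 7 \left(4 \sqrt{843} - 21565\right) = 7 \left(-21565 + 4 \sqrt{843}\right) = -150955 + 28 \sqrt{843} \approx -1.5014 \cdot 10^{5}$)
$\frac{12992 - 10020}{-5596 + K} = \frac{12992 - 10020}{-5596 - \left(150955 - 28 \sqrt{843}\right)} = \frac{2972}{-156551 + 28 \sqrt{843}}$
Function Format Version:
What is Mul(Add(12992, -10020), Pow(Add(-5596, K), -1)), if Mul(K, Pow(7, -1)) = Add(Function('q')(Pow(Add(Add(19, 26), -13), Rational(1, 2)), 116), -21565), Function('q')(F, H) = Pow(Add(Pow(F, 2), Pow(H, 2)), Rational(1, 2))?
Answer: Add(Rational(-465269572, 24507554689), Mul(Rational(-83216, 24507554689), Pow(843, Rational(1, 2)))) ≈ -0.019083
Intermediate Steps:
K = Add(-150955, Mul(28, Pow(843, Rational(1, 2)))) (K = Mul(7, Add(Pow(Add(Pow(Pow(Add(Add(19, 26), -13), Rational(1, 2)), 2), Pow(116, 2)), Rational(1, 2)), -21565)) = Mul(7, Add(Pow(Add(Pow(Pow(Add(45, -13), Rational(1, 2)), 2), 13456), Rational(1, 2)), -21565)) = Mul(7, Add(Pow(Add(Pow(Pow(32, Rational(1, 2)), 2), 13456), Rational(1, 2)), -21565)) = Mul(7, Add(Pow(Add(Pow(Mul(4, Pow(2, Rational(1, 2))), 2), 13456), Rational(1, 2)), -21565)) = Mul(7, Add(Pow(Add(32, 13456), Rational(1, 2)), -21565)) = Mul(7, Add(Pow(13488, Rational(1, 2)), -21565)) = Mul(7, Add(Mul(4, Pow(843, Rational(1, 2))), -21565)) = Mul(7, Add(-21565, Mul(4, Pow(843, Rational(1, 2))))) = Add(-150955, Mul(28, Pow(843, Rational(1, 2)))) ≈ -1.5014e+5)
Mul(Add(12992, -10020), Pow(Add(-5596, K), -1)) = Mul(Add(12992, -10020), Pow(Add(-5596, Add(-150955, Mul(28, Pow(843, Rational(1, 2))))), -1)) = Mul(2972, Pow(Add(-156551, Mul(28, Pow(843, Rational(1, 2)))), -1))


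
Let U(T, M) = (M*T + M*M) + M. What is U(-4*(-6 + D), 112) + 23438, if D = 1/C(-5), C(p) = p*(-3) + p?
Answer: 193686/5 ≈ 38737.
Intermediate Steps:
C(p) = -2*p (C(p) = -3*p + p = -2*p)
D = ⅒ (D = 1/(-2*(-5)) = 1/10 = ⅒ ≈ 0.10000)
U(T, M) = M + M² + M*T (U(T, M) = (M*T + M²) + M = (M² + M*T) + M = M + M² + M*T)
U(-4*(-6 + D), 112) + 23438 = 112*(1 + 112 - 4*(-6 + ⅒)) + 23438 = 112*(1 + 112 - 4*(-59/10)) + 23438 = 112*(1 + 112 + 118/5) + 23438 = 112*(683/5) + 23438 = 76496/5 + 23438 = 193686/5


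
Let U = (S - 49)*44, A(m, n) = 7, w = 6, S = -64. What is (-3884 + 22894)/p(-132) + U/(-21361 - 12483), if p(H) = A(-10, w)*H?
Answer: -79847539/3908982 ≈ -20.427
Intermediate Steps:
U = -4972 (U = (-64 - 49)*44 = -113*44 = -4972)
p(H) = 7*H
(-3884 + 22894)/p(-132) + U/(-21361 - 12483) = (-3884 + 22894)/((7*(-132))) - 4972/(-21361 - 12483) = 19010/(-924) - 4972/(-33844) = 19010*(-1/924) - 4972*(-1/33844) = -9505/462 + 1243/8461 = -79847539/3908982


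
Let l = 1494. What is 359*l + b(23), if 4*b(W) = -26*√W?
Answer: 536346 - 13*√23/2 ≈ 5.3632e+5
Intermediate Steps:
b(W) = -13*√W/2 (b(W) = (-26*√W)/4 = -13*√W/2)
359*l + b(23) = 359*1494 - 13*√23/2 = 536346 - 13*√23/2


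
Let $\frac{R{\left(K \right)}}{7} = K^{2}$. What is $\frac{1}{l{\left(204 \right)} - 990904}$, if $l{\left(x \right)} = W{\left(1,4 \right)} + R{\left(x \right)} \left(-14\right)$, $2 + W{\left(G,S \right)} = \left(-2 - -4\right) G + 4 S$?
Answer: $- \frac{1}{5069256} \approx -1.9727 \cdot 10^{-7}$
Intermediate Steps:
$R{\left(K \right)} = 7 K^{2}$
$W{\left(G,S \right)} = -2 + 2 G + 4 S$ ($W{\left(G,S \right)} = -2 + \left(\left(-2 - -4\right) G + 4 S\right) = -2 + \left(\left(-2 + 4\right) G + 4 S\right) = -2 + \left(2 G + 4 S\right) = -2 + 2 G + 4 S$)
$l{\left(x \right)} = 16 - 98 x^{2}$ ($l{\left(x \right)} = \left(-2 + 2 \cdot 1 + 4 \cdot 4\right) + 7 x^{2} \left(-14\right) = \left(-2 + 2 + 16\right) - 98 x^{2} = 16 - 98 x^{2}$)
$\frac{1}{l{\left(204 \right)} - 990904} = \frac{1}{\left(16 - 98 \cdot 204^{2}\right) - 990904} = \frac{1}{\left(16 - 4078368\right) - 990904} = \frac{1}{-4078352 - 990904} = \frac{1}{-5069256} = - \frac{1}{5069256}$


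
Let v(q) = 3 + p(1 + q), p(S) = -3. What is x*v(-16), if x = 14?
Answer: 0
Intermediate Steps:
v(q) = 0 (v(q) = 3 - 3 = 0)
x*v(-16) = 14*0 = 0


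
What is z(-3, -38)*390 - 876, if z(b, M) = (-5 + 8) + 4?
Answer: 1854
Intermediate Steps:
z(b, M) = 7 (z(b, M) = 3 + 4 = 7)
z(-3, -38)*390 - 876 = 7*390 - 876 = 2730 - 876 = 1854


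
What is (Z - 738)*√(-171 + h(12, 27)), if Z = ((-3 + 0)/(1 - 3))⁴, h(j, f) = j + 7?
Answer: -11727*I*√38/8 ≈ -9036.3*I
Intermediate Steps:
h(j, f) = 7 + j
Z = 81/16 (Z = (-3/(-2))⁴ = (-3*(-½))⁴ = (3/2)⁴ = 81/16 ≈ 5.0625)
(Z - 738)*√(-171 + h(12, 27)) = (81/16 - 738)*√(-171 + (7 + 12)) = -11727*√(-171 + 19)/16 = -11727*I*√38/8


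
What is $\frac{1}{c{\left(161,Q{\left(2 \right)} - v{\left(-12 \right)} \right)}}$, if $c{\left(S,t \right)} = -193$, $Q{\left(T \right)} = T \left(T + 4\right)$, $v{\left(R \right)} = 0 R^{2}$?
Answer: $- \frac{1}{193} \approx -0.0051813$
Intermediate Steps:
$v{\left(R \right)} = 0$
$Q{\left(T \right)} = T \left(4 + T\right)$
$\frac{1}{c{\left(161,Q{\left(2 \right)} - v{\left(-12 \right)} \right)}} = \frac{1}{-193} = - \frac{1}{193}$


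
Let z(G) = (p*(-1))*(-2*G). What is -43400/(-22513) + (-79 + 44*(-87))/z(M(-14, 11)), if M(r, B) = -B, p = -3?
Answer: -85093891/1485858 ≈ -57.269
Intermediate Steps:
z(G) = -6*G (z(G) = (-3*(-1))*(-2*G) = 3*(-2*G) = -6*G)
-43400/(-22513) + (-79 + 44*(-87))/z(M(-14, 11)) = -43400/(-22513) + (-79 + 44*(-87))/((-(-6)*11)) = -43400*(-1/22513) + (-79 - 3828)/((-6*(-11))) = 43400/22513 - 3907/66 = -85093891/1485858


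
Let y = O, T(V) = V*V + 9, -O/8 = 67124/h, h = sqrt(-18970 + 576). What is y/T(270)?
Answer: 268496*I*sqrt(18394)/670544073 ≈ 0.054306*I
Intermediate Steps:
h = I*sqrt(18394) (h = sqrt(-18394) = I*sqrt(18394) ≈ 135.62*I)
O = 268496*I*sqrt(18394)/9197 (O = -536992/(I*sqrt(18394)) = -536992*(-I*sqrt(18394)/18394) = -(-268496)*I*sqrt(18394)/9197 = 268496*I*sqrt(18394)/9197 ≈ 3959.4*I)
T(V) = 9 + V**2 (T(V) = V**2 + 9 = 9 + V**2)
y = 268496*I*sqrt(18394)/9197 ≈ 3959.4*I
y/T(270) = (268496*I*sqrt(18394)/9197)/(9 + 270**2) = (268496*I*sqrt(18394)/9197)/(9 + 72900) = (268496*I*sqrt(18394)/9197)/72909 = (268496*I*sqrt(18394)/9197)*(1/72909) = 268496*I*sqrt(18394)/670544073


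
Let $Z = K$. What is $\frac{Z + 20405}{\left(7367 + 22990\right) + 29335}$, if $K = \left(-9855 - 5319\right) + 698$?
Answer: $\frac{5929}{59692} \approx 0.099326$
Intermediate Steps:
$K = -14476$ ($K = -15174 + 698 = -14476$)
$Z = -14476$
$\frac{Z + 20405}{\left(7367 + 22990\right) + 29335} = \frac{-14476 + 20405}{\left(7367 + 22990\right) + 29335} = \frac{5929}{30357 + 29335} = \frac{5929}{59692}$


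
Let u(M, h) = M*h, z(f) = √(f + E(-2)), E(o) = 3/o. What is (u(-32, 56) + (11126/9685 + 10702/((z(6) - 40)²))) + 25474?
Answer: 2336234081913036/98617328485 + 5136960*√2/10182481 ≈ 23691.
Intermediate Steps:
z(f) = √(-3/2 + f) (z(f) = √(f + 3/(-2)) = √(f + 3*(-½)) = √(f - 3/2) = √(-3/2 + f))
(u(-32, 56) + (11126/9685 + 10702/((z(6) - 40)²))) + 25474 = (-32*56 + (11126/9685 + 10702/((√(-6 + 4*6)/2 - 40)²))) + 25474 = (-1792 + (11126*(1/9685) + 10702/((√(-6 + 24)/2 - 40)²))) + 25474 = (-1792 + (11126/9685 + 10702/((√18/2 - 40)²))) + 25474 = (-1792 + (11126/9685 + 10702/(((3*√2)/2 - 40)²))) + 25474 = (-1792 + (11126/9685 + 10702/((3*√2/2 - 40)²))) + 25474 = (-1792 + (11126/9685 + 10702/((-40 + 3*√2/2)²))) + 25474 = (-1792 + (11126/9685 + 10702/(-40 + 3*√2/2)²)) + 25474 = (-17344394/9685 + 10702/(-40 + 3*√2/2)²) + 25474 = 229371296/9685 + 10702/(-40 + 3*√2/2)²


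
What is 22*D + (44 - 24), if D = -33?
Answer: -706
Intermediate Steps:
22*D + (44 - 24) = 22*(-33) + (44 - 24) = -726 + 20 = -706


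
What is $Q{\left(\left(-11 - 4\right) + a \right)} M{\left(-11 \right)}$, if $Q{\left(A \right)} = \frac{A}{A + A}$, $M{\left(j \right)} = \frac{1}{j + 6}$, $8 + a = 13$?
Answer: $- \frac{1}{10} \approx -0.1$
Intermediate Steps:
$a = 5$ ($a = -8 + 13 = 5$)
$M{\left(j \right)} = \frac{1}{6 + j}$
$Q{\left(A \right)} = \frac{1}{2}$ ($Q{\left(A \right)} = \frac{A}{2 A} = A \frac{1}{2 A} = \frac{1}{2}$)
$Q{\left(\left(-11 - 4\right) + a \right)} M{\left(-11 \right)} = \frac{1}{2 \left(6 - 11\right)} = \frac{1}{2 \left(-5\right)} = \frac{1}{2} \left(- \frac{1}{5}\right) = - \frac{1}{10}$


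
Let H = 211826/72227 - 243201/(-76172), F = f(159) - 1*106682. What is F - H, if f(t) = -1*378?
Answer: -589043031099339/5501675044 ≈ -1.0707e+5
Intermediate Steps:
f(t) = -378
F = -107060 (F = -378 - 1*106682 = -378 - 106682 = -107060)
H = 33700888699/5501675044 (H = 211826*(1/72227) - 243201*(-1/76172) = 211826/72227 + 243201/76172 = 33700888699/5501675044 ≈ 6.1256)
F - H = -107060 - 1*33700888699/5501675044 = -107060 - 33700888699/5501675044 = -589043031099339/5501675044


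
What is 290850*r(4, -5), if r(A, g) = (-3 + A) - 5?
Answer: -1163400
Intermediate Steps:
r(A, g) = -8 + A
290850*r(4, -5) = 290850*(-8 + 4) = 290850*(-4) = -1163400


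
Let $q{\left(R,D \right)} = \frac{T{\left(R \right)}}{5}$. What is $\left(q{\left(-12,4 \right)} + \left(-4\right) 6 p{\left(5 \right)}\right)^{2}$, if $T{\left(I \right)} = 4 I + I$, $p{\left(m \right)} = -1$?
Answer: $144$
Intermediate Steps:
$T{\left(I \right)} = 5 I$
$q{\left(R,D \right)} = R$ ($q{\left(R,D \right)} = \frac{5 R}{5} = 5 R \frac{1}{5} = R$)
$\left(q{\left(-12,4 \right)} + \left(-4\right) 6 p{\left(5 \right)}\right)^{2} = \left(-12 + \left(-4\right) 6 \left(-1\right)\right)^{2} = \left(-12 - -24\right)^{2} = \left(-12 + 24\right)^{2} = 12^{2} = 144$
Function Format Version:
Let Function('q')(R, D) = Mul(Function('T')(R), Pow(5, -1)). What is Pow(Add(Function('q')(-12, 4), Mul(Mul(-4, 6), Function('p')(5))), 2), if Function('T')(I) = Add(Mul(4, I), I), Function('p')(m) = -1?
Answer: 144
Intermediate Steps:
Function('T')(I) = Mul(5, I)
Function('q')(R, D) = R (Function('q')(R, D) = Mul(Mul(5, R), Pow(5, -1)) = Mul(Mul(5, R), Rational(1, 5)) = R)
Pow(Add(Function('q')(-12, 4), Mul(Mul(-4, 6), Function('p')(5))), 2) = Pow(Add(-12, Mul(Mul(-4, 6), -1)), 2) = Pow(Add(-12, Mul(-24, -1)), 2) = Pow(Add(-12, 24), 2) = Pow(12, 2) = 144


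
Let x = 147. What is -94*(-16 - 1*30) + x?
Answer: 4471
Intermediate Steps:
-94*(-16 - 1*30) + x = -94*(-16 - 1*30) + 147 = -94*(-16 - 30) + 147 = -94*(-46) + 147 = 4324 + 147 = 4471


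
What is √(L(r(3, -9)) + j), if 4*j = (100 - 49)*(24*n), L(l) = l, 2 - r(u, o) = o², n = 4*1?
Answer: √1145 ≈ 33.838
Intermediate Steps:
n = 4
r(u, o) = 2 - o²
j = 1224 (j = ((100 - 49)*(24*4))/4 = (51*96)/4 = (¼)*4896 = 1224)
√(L(r(3, -9)) + j) = √((2 - 1*(-9)²) + 1224) = √((2 - 1*81) + 1224) = √((2 - 81) + 1224) = √(-79 + 1224) = √1145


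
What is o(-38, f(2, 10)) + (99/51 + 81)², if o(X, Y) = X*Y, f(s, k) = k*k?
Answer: 889900/289 ≈ 3079.2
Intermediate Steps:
f(s, k) = k²
o(-38, f(2, 10)) + (99/51 + 81)² = -38*10² + (99/51 + 81)² = -38*100 + (99*(1/51) + 81)² = -3800 + (33/17 + 81)² = -3800 + (1410/17)² = -3800 + 1988100/289 = 889900/289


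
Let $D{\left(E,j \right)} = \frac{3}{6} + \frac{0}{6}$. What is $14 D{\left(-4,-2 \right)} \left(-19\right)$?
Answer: $-133$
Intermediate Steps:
$D{\left(E,j \right)} = \frac{1}{2}$ ($D{\left(E,j \right)} = 3 \cdot \frac{1}{6} + 0 \cdot \frac{1}{6} = \frac{1}{2} + 0 = \frac{1}{2}$)
$14 D{\left(-4,-2 \right)} \left(-19\right) = 14 \cdot \frac{1}{2} \left(-19\right) = 7 \left(-19\right) = -133$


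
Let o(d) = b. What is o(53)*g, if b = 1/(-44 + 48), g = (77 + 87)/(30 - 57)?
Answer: -41/27 ≈ -1.5185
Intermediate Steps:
g = -164/27 (g = 164/(-27) = 164*(-1/27) = -164/27 ≈ -6.0741)
b = 1/4 ≈ 0.25000
o(d) = 1/4
o(53)*g = (1/4)*(-164/27) = -41/27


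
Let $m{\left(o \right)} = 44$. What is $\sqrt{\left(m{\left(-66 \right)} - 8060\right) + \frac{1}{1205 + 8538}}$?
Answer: $\frac{i \sqrt{760927199041}}{9743} \approx 89.532 i$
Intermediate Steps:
$\sqrt{\left(m{\left(-66 \right)} - 8060\right) + \frac{1}{1205 + 8538}} = \sqrt{\left(44 - 8060\right) + \frac{1}{1205 + 8538}} = \sqrt{\left(44 - 8060\right) + \frac{1}{9743}} = \sqrt{-8016 + \frac{1}{9743}} = \sqrt{- \frac{78099887}{9743}} = \frac{i \sqrt{760927199041}}{9743}$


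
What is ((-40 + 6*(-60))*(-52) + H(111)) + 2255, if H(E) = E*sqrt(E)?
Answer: 23055 + 111*sqrt(111) ≈ 24224.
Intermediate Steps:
H(E) = E**(3/2)
((-40 + 6*(-60))*(-52) + H(111)) + 2255 = ((-40 + 6*(-60))*(-52) + 111**(3/2)) + 2255 = ((-40 - 360)*(-52) + 111*sqrt(111)) + 2255 = (-400*(-52) + 111*sqrt(111)) + 2255 = (20800 + 111*sqrt(111)) + 2255 = 23055 + 111*sqrt(111)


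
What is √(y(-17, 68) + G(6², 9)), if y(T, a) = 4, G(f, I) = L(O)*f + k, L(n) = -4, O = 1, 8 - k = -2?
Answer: I*√130 ≈ 11.402*I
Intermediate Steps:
k = 10 (k = 8 - 1*(-2) = 8 + 2 = 10)
G(f, I) = 10 - 4*f (G(f, I) = -4*f + 10 = 10 - 4*f)
√(y(-17, 68) + G(6², 9)) = √(4 + (10 - 4*6²)) = √(4 + (10 - 4*36)) = √(4 + (10 - 144)) = √(4 - 134) = √(-130) = I*√130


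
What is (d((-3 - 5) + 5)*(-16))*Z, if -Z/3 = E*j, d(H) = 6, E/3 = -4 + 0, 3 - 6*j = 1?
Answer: -1152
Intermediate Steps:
j = ⅓ (j = ½ - ⅙*1 = ½ - ⅙ = ⅓ ≈ 0.33333)
E = -12 (E = 3*(-4 + 0) = 3*(-4) = -12)
Z = 12 (Z = -(-36)/3 = -3*(-4) = 12)
(d((-3 - 5) + 5)*(-16))*Z = (6*(-16))*12 = -96*12 = -1152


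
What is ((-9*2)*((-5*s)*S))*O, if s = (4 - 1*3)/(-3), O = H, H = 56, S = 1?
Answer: -1680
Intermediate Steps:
O = 56
s = -⅓ (s = (4 - 3)*(-⅓) = 1*(-⅓) = -⅓ ≈ -0.33333)
((-9*2)*((-5*s)*S))*O = ((-9*2)*(-5*(-⅓)*1))*56 = -30*56 = -1680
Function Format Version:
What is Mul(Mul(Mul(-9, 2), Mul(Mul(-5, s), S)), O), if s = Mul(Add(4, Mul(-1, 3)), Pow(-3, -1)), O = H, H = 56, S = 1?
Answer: -1680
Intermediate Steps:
O = 56
s = Rational(-1, 3) (s = Mul(Add(4, -3), Rational(-1, 3)) = Mul(1, Rational(-1, 3)) = Rational(-1, 3) ≈ -0.33333)
Mul(Mul(Mul(-9, 2), Mul(Mul(-5, s), S)), O) = Mul(Mul(Mul(-9, 2), Mul(Mul(-5, Rational(-1, 3)), 1)), 56) = Mul(Mul(-18, Mul(Rational(5, 3), 1)), 56) = Mul(Mul(-18, Rational(5, 3)), 56) = Mul(-30, 56) = -1680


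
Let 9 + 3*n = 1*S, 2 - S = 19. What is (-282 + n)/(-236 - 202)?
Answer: 436/657 ≈ 0.66362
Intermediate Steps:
S = -17 (S = 2 - 1*19 = 2 - 19 = -17)
n = -26/3 (n = -3 + (1*(-17))/3 = -3 + (⅓)*(-17) = -3 - 17/3 = -26/3 ≈ -8.6667)
(-282 + n)/(-236 - 202) = (-282 - 26/3)/(-236 - 202) = -872/3/(-438) = -872/3*(-1/438) = 436/657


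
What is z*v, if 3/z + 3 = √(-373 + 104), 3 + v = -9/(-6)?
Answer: 27/556 + 9*I*√269/556 ≈ 0.048561 + 0.26549*I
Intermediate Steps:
v = -3/2 (v = -3 - 9/(-6) = -3 - 9*(-⅙) = -3 + 3/2 = -3/2 ≈ -1.5000)
z = 3/(-3 + I*√269) (z = 3/(-3 + √(-373 + 104)) = 3/(-3 + √(-269)) = 3/(-3 + I*√269) ≈ -0.032374 - 0.17699*I)
z*v = (-9/278 - 3*I*√269/278)*(-3/2) = 27/556 + 9*I*√269/556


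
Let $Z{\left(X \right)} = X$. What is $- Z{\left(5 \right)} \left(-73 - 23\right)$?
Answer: $480$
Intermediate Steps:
$- Z{\left(5 \right)} \left(-73 - 23\right) = - 5 \left(-73 - 23\right) = - 5 \left(-96\right) = \left(-1\right) \left(-480\right) = 480$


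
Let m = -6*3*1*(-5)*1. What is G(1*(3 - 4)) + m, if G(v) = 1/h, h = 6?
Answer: 541/6 ≈ 90.167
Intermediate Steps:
m = 90 (m = -18*(-5)*1 = -6*(-15)*1 = 90*1 = 90)
G(v) = ⅙ (G(v) = 1/6 = ⅙)
G(1*(3 - 4)) + m = ⅙ + 90 = 541/6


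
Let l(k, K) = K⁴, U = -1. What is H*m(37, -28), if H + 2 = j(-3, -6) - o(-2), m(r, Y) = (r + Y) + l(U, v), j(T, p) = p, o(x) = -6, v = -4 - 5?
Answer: -13140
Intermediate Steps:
v = -9
m(r, Y) = 6561 + Y + r (m(r, Y) = (r + Y) + (-9)⁴ = (Y + r) + 6561 = 6561 + Y + r)
H = -2 (H = -2 + (-6 - 1*(-6)) = -2 + (-6 + 6) = -2 + 0 = -2)
H*m(37, -28) = -2*(6561 - 28 + 37) = -2*6570 = -13140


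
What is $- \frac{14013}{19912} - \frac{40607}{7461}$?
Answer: $- \frac{913117577}{148563432} \approx -6.1463$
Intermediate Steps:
$- \frac{14013}{19912} - \frac{40607}{7461} = - \frac{913117577}{148563432}$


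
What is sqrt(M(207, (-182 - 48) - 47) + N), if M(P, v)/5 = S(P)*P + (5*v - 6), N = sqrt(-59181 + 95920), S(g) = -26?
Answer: sqrt(-33865 + sqrt(36739)) ≈ 183.5*I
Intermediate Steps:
N = sqrt(36739) ≈ 191.67
M(P, v) = -30 - 130*P + 25*v (M(P, v) = 5*(-26*P + (5*v - 6)) = 5*(-26*P + (-6 + 5*v)) = 5*(-6 - 26*P + 5*v) = -30 - 130*P + 25*v)
sqrt(M(207, (-182 - 48) - 47) + N) = sqrt((-30 - 130*207 + 25*((-182 - 48) - 47)) + sqrt(36739)) = sqrt((-30 - 26910 + 25*(-230 - 47)) + sqrt(36739)) = sqrt((-30 - 26910 + 25*(-277)) + sqrt(36739)) = sqrt((-30 - 26910 - 6925) + sqrt(36739)) = sqrt(-33865 + sqrt(36739))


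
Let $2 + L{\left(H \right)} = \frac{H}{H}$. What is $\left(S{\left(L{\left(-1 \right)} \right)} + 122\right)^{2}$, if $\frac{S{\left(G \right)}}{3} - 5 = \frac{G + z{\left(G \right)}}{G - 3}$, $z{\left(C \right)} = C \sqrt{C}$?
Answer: $\frac{37949}{2} + \frac{1653 i}{8} \approx 18975.0 + 206.63 i$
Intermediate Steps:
$L{\left(H \right)} = -1$ ($L{\left(H \right)} = -2 + \frac{H}{H} = -2 + 1 = -1$)
$z{\left(C \right)} = C^{\frac{3}{2}}$
$S{\left(G \right)} = 15 + \frac{3 \left(G + G^{\frac{3}{2}}\right)}{-3 + G}$ ($S{\left(G \right)} = 15 + 3 \frac{G + G^{\frac{3}{2}}}{G - 3} = 15 + 3 \frac{G + G^{\frac{3}{2}}}{-3 + G} = 15 + \frac{3 \left(G + G^{\frac{3}{2}}\right)}{-3 + G}$)
$\left(S{\left(L{\left(-1 \right)} \right)} + 122\right)^{2} = \left(\frac{3 \left(-15 + \left(-1\right)^{\frac{3}{2}} + 6 \left(-1\right)\right)}{-3 - 1} + 122\right)^{2} = \left(\frac{3 \left(-15 - i - 6\right)}{-4} + 122\right)^{2} = \left(3 \left(- \frac{1}{4}\right) \left(-21 - i\right) + 122\right)^{2} = \left(\left(\frac{63}{4} + \frac{3 i}{4}\right) + 122\right)^{2} = \left(\frac{551}{4} + \frac{3 i}{4}\right)^{2}$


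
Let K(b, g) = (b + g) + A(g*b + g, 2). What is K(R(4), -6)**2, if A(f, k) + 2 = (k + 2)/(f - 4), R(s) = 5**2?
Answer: 461041/1600 ≈ 288.15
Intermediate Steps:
R(s) = 25
A(f, k) = -2 + (2 + k)/(-4 + f) (A(f, k) = -2 + (k + 2)/(f - 4) = -2 + (2 + k)/(-4 + f))
K(b, g) = b + g + (12 - 2*g - 2*b*g)/(-4 + g + b*g) (K(b, g) = (b + g) + (10 + 2 - 2*(g*b + g))/(-4 + (g*b + g)) = (b + g) + (10 + 2 - 2*(b*g + g))/(-4 + (b*g + g)) = (b + g) + (10 + 2 - 2*(g + b*g))/(-4 + (g + b*g)) = (b + g) + (10 + 2 + (-2*g - 2*b*g))/(-4 + g + b*g) = (b + g) + (12 - 2*g - 2*b*g)/(-4 + g + b*g) = b + g + (12 - 2*g - 2*b*g)/(-4 + g + b*g))
K(R(4), -6)**2 = ((12 + (-4 - 6*(1 + 25))*(25 - 6) - 2*(-6)*(1 + 25))/(-4 - 6*(1 + 25)))**2 = ((12 + (-4 - 6*26)*19 - 2*(-6)*26)/(-4 - 6*26))**2 = ((12 + (-4 - 156)*19 + 312)/(-4 - 156))**2 = ((12 - 160*19 + 312)/(-160))**2 = (-(12 - 3040 + 312)/160)**2 = (-1/160*(-2716))**2 = (679/40)**2 = 461041/1600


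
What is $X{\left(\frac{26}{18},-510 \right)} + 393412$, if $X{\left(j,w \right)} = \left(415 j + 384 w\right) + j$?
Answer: $\frac{1783556}{9} \approx 1.9817 \cdot 10^{5}$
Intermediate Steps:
$X{\left(j,w \right)} = 384 w + 416 j$ ($X{\left(j,w \right)} = \left(384 w + 415 j\right) + j = 384 w + 416 j$)
$X{\left(\frac{26}{18},-510 \right)} + 393412 = \left(384 \left(-510\right) + 416 \cdot \frac{26}{18}\right) + 393412 = \left(-195840 + 416 \cdot 26 \cdot \frac{1}{18}\right) + 393412 = \left(-195840 + 416 \cdot \frac{13}{9}\right) + 393412 = \left(-195840 + \frac{5408}{9}\right) + 393412 = - \frac{1757152}{9} + 393412 = \frac{1783556}{9}$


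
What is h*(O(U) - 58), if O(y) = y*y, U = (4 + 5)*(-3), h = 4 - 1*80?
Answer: -50996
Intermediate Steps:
h = -76 (h = 4 - 80 = -76)
U = -27 (U = 9*(-3) = -27)
O(y) = y²
h*(O(U) - 58) = -76*((-27)² - 58) = -76*(729 - 58) = -76*671 = -50996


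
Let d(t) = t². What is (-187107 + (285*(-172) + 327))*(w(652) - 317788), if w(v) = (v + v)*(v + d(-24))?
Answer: -302654959200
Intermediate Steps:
w(v) = 2*v*(576 + v) (w(v) = (v + v)*(v + (-24)²) = (2*v)*(v + 576) = (2*v)*(576 + v) = 2*v*(576 + v))
(-187107 + (285*(-172) + 327))*(w(652) - 317788) = (-187107 + (285*(-172) + 327))*(2*652*(576 + 652) - 317788) = (-187107 + (-49020 + 327))*(2*652*1228 - 317788) = (-187107 - 48693)*(1601312 - 317788) = -235800*1283524 = -302654959200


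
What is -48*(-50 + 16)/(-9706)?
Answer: -816/4853 ≈ -0.16814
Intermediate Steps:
-48*(-50 + 16)/(-9706) = -48*(-34)*(-1/9706) = 1632*(-1/9706) = -816/4853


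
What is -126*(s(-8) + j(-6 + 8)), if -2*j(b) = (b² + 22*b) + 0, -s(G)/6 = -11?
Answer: -5292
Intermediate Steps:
s(G) = 66 (s(G) = -6*(-11) = 66)
j(b) = -11*b - b²/2 (j(b) = -((b² + 22*b) + 0)/2 = -(b² + 22*b)/2 = -11*b - b²/2)
-126*(s(-8) + j(-6 + 8)) = -126*(66 - (-6 + 8)*(22 + (-6 + 8))/2) = -126*(66 - ½*2*(22 + 2)) = -126*(66 - ½*2*24) = -126*(66 - 24) = -126*42 = -5292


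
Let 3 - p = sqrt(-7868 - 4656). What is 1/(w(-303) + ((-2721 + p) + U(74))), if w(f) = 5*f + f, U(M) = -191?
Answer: I/(-4727*I + 2*sqrt(3131)) ≈ -0.00021143 + 5.0056e-6*I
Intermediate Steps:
p = 3 - 2*I*sqrt(3131) (p = 3 - sqrt(-7868 - 4656) = 3 - sqrt(-12524) = 3 - 2*I*sqrt(3131) ≈ 3.0 - 111.91*I)
w(f) = 6*f
1/(w(-303) + ((-2721 + p) + U(74))) = 1/(6*(-303) + ((-2721 + (3 - 2*I*sqrt(3131))) - 191)) = 1/(-1818 + ((-2718 - 2*I*sqrt(3131)) - 191)) = 1/(-1818 + (-2909 - 2*I*sqrt(3131))) = 1/(-4727 - 2*I*sqrt(3131))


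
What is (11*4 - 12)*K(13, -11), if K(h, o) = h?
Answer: 416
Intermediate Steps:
(11*4 - 12)*K(13, -11) = (11*4 - 12)*13 = (44 - 12)*13 = 32*13 = 416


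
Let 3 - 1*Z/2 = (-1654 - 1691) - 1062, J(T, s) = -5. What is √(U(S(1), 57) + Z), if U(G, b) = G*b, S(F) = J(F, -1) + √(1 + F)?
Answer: √(8535 + 57*√2) ≈ 92.820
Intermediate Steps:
Z = 8820 (Z = 6 - 2*((-1654 - 1691) - 1062) = 6 - 2*(-3345 - 1062) = 6 - 2*(-4407) = 6 + 8814 = 8820)
S(F) = -5 + √(1 + F)
√(U(S(1), 57) + Z) = √((-5 + √(1 + 1))*57 + 8820) = √((-5 + √2)*57 + 8820) = √((-285 + 57*√2) + 8820) = √(8535 + 57*√2)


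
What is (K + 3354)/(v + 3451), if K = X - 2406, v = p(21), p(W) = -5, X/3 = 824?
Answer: 1710/1723 ≈ 0.99245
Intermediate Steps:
X = 2472 (X = 3*824 = 2472)
v = -5
K = 66 (K = 2472 - 2406 = 66)
(K + 3354)/(v + 3451) = (66 + 3354)/(-5 + 3451) = 3420/3446 = 3420*(1/3446) = 1710/1723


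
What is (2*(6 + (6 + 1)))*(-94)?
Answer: -2444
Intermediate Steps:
(2*(6 + (6 + 1)))*(-94) = (2*(6 + 7))*(-94) = (2*13)*(-94) = 26*(-94) = -2444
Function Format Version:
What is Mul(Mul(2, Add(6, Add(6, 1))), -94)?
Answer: -2444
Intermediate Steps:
Mul(Mul(2, Add(6, Add(6, 1))), -94) = Mul(Mul(2, Add(6, 7)), -94) = Mul(Mul(2, 13), -94) = Mul(26, -94) = -2444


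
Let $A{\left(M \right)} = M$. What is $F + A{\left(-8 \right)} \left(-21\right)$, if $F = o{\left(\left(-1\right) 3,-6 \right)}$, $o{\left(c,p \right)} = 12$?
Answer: $180$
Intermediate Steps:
$F = 12$
$F + A{\left(-8 \right)} \left(-21\right) = 12 - -168 = 12 + 168 = 180$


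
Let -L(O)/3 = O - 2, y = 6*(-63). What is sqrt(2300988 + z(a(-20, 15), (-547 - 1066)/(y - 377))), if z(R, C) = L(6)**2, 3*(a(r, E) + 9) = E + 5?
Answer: 2*sqrt(575283) ≈ 1516.9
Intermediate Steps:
y = -378
a(r, E) = -22/3 + E/3 (a(r, E) = -9 + (E + 5)/3 = -9 + (5 + E)/3 = -9 + (5/3 + E/3) = -22/3 + E/3)
L(O) = 6 - 3*O (L(O) = -3*(O - 2) = -3*(-2 + O) = 6 - 3*O)
z(R, C) = 144 (z(R, C) = (6 - 3*6)**2 = (6 - 18)**2 = (-12)**2 = 144)
sqrt(2300988 + z(a(-20, 15), (-547 - 1066)/(y - 377))) = sqrt(2300988 + 144) = sqrt(2301132) = 2*sqrt(575283)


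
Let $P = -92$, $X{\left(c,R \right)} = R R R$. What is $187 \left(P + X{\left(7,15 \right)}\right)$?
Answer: $613921$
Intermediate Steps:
$X{\left(c,R \right)} = R^{3}$ ($X{\left(c,R \right)} = R^{2} R = R^{3}$)
$187 \left(P + X{\left(7,15 \right)}\right) = 187 \left(-92 + 15^{3}\right) = 187 \left(-92 + 3375\right) = 187 \cdot 3283 = 613921$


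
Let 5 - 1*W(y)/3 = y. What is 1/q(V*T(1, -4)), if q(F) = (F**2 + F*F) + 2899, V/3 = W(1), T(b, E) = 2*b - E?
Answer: 1/96211 ≈ 1.0394e-5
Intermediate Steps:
T(b, E) = -E + 2*b
W(y) = 15 - 3*y
V = 36 (V = 3*(15 - 3*1) = 3*(15 - 3) = 3*12 = 36)
q(F) = 2899 + 2*F**2 (q(F) = (F**2 + F**2) + 2899 = 2*F**2 + 2899 = 2899 + 2*F**2)
1/q(V*T(1, -4)) = 1/(2899 + 2*(36*(-1*(-4) + 2*1))**2) = 1/(2899 + 2*(36*(4 + 2))**2) = 1/(2899 + 2*(36*6)**2) = 1/(2899 + 2*216**2) = 1/(2899 + 2*46656) = 1/(2899 + 93312) = 1/96211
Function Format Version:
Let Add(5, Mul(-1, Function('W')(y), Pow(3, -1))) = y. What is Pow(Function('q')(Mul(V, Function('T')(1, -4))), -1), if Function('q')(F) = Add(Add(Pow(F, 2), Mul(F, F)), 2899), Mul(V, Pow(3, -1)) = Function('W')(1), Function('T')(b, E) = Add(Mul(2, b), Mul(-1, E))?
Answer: Rational(1, 96211) ≈ 1.0394e-5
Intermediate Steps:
Function('T')(b, E) = Add(Mul(-1, E), Mul(2, b))
Function('W')(y) = Add(15, Mul(-3, y))
V = 36 (V = Mul(3, Add(15, Mul(-3, 1))) = Mul(3, Add(15, -3)) = Mul(3, 12) = 36)
Function('q')(F) = Add(2899, Mul(2, Pow(F, 2))) (Function('q')(F) = Add(Add(Pow(F, 2), Pow(F, 2)), 2899) = Add(Mul(2, Pow(F, 2)), 2899) = Add(2899, Mul(2, Pow(F, 2))))
Pow(Function('q')(Mul(V, Function('T')(1, -4))), -1) = Pow(Add(2899, Mul(2, Pow(Mul(36, Add(Mul(-1, -4), Mul(2, 1))), 2))), -1) = Pow(Add(2899, Mul(2, Pow(Mul(36, Add(4, 2)), 2))), -1) = Pow(Add(2899, Mul(2, Pow(Mul(36, 6), 2))), -1) = Pow(Add(2899, Mul(2, Pow(216, 2))), -1) = Pow(Add(2899, Mul(2, 46656)), -1) = Pow(Add(2899, 93312), -1) = Pow(96211, -1) = Rational(1, 96211)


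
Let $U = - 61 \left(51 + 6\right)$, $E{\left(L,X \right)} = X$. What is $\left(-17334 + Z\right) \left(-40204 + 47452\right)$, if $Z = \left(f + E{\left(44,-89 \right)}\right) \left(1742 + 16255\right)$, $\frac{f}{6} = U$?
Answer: $-2733021342288$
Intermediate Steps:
$U = -3477$ ($U = \left(-61\right) 57 = -3477$)
$f = -20862$ ($f = 6 \left(-3477\right) = -20862$)
$Z = -377055147$ ($Z = \left(-20862 - 89\right) \left(1742 + 16255\right) = \left(-20951\right) 17997 = -377055147$)
$\left(-17334 + Z\right) \left(-40204 + 47452\right) = \left(-17334 - 377055147\right) \left(-40204 + 47452\right) = \left(-377072481\right) 7248 = -2733021342288$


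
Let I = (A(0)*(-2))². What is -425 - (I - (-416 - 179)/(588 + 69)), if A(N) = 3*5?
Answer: -871120/657 ≈ -1325.9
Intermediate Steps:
A(N) = 15
I = 900 (I = (15*(-2))² = (-30)² = 900)
-425 - (I - (-416 - 179)/(588 + 69)) = -425 - (900 - (-416 - 179)/(588 + 69)) = -425 - (900 - (-595)/657) = -425 - (900 - 1*(-595/657)) = -425 - (900 + 595/657) = -425 - 1*591895/657 = -425 - 591895/657 = -871120/657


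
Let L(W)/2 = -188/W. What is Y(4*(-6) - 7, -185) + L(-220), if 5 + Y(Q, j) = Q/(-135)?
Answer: -4546/1485 ≈ -3.0613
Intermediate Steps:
L(W) = -376/W (L(W) = 2*(-188/W) = -376/W)
Y(Q, j) = -5 - Q/135 (Y(Q, j) = -5 + Q/(-135) = -5 + Q*(-1/135) = -5 - Q/135)
Y(4*(-6) - 7, -185) + L(-220) = (-5 - (4*(-6) - 7)/135) - 376/(-220) = (-5 - (-24 - 7)/135) - 376*(-1/220) = (-5 - 1/135*(-31)) + 94/55 = (-5 + 31/135) + 94/55 = -644/135 + 94/55 = -4546/1485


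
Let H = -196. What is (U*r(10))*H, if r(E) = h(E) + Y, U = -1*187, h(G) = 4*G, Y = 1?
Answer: 1502732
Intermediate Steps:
U = -187
r(E) = 1 + 4*E (r(E) = 4*E + 1 = 1 + 4*E)
(U*r(10))*H = -187*(1 + 4*10)*(-196) = -187*(1 + 40)*(-196) = -187*41*(-196) = -7667*(-196) = 1502732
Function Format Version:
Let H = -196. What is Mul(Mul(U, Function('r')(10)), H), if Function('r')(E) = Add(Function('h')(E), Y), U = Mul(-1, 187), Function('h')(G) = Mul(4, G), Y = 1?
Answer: 1502732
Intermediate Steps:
U = -187
Function('r')(E) = Add(1, Mul(4, E)) (Function('r')(E) = Add(Mul(4, E), 1) = Add(1, Mul(4, E)))
Mul(Mul(U, Function('r')(10)), H) = Mul(Mul(-187, Add(1, Mul(4, 10))), -196) = Mul(Mul(-187, Add(1, 40)), -196) = Mul(Mul(-187, 41), -196) = Mul(-7667, -196) = 1502732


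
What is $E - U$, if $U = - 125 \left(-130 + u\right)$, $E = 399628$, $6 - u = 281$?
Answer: $349003$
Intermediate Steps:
$u = -275$ ($u = 6 - 281 = -275$)
$U = 50625$ ($U = - 125 \left(-130 - 275\right) = \left(-125\right) \left(-405\right) = 50625$)
$E - U = 399628 - 50625 = 349003$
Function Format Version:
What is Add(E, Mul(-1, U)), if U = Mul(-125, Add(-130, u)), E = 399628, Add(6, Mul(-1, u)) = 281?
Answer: 349003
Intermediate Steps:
u = -275 (u = Add(6, Mul(-1, 281)) = Add(6, -281) = -275)
U = 50625 (U = Mul(-125, Add(-130, -275)) = Mul(-125, -405) = 50625)
Add(E, Mul(-1, U)) = Add(399628, Mul(-1, 50625)) = Add(399628, -50625) = 349003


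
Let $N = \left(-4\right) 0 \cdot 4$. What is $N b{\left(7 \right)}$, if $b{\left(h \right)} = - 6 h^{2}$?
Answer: $0$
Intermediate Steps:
$N = 0$ ($N = 0 \cdot 4 = 0$)
$N b{\left(7 \right)} = 0 \left(- 6 \cdot 7^{2}\right) = 0 \left(\left(-6\right) 49\right) = 0 \left(-294\right) = 0$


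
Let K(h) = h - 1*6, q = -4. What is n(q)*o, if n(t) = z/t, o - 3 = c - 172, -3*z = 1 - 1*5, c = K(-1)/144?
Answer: 24343/432 ≈ 56.350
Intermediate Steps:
K(h) = -6 + h (K(h) = h - 6 = -6 + h)
c = -7/144 (c = (-6 - 1)/144 = -7*1/144 = -7/144 ≈ -0.048611)
z = 4/3 (z = -(1 - 1*5)/3 = -(1 - 5)/3 = -1/3*(-4) = 4/3 ≈ 1.3333)
o = -24343/144 (o = 3 + (-7/144 - 172) = 3 - 24775/144 = -24343/144 ≈ -169.05)
n(t) = 4/(3*t)
n(q)*o = ((4/3)/(-4))*(-24343/144) = ((4/3)*(-1/4))*(-24343/144) = -1/3*(-24343/144) = 24343/432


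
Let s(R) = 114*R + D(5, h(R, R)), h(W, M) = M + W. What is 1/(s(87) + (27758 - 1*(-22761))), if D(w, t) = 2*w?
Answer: 1/60447 ≈ 1.6543e-5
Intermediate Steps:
s(R) = 10 + 114*R (s(R) = 114*R + 2*5 = 114*R + 10 = 10 + 114*R)
1/(s(87) + (27758 - 1*(-22761))) = 1/((10 + 114*87) + (27758 - 1*(-22761))) = 1/((10 + 9918) + (27758 + 22761)) = 1/(9928 + 50519) = 1/60447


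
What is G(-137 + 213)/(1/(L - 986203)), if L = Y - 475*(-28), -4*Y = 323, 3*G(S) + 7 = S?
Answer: -89514505/4 ≈ -2.2379e+7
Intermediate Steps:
G(S) = -7/3 + S/3
Y = -323/4 (Y = -¼*323 = -323/4 ≈ -80.750)
L = 52877/4 (L = -323/4 - 475*(-28) = -323/4 + 13300 = 52877/4 ≈ 13219.)
G(-137 + 213)/(1/(L - 986203)) = (-7/3 + (-137 + 213)/3)/(1/(52877/4 - 986203)) = (-7/3 + (⅓)*76)/(1/(-3891935/4)) = (-7/3 + 76/3)/(-4/3891935) = 23*(-3891935/4) = -89514505/4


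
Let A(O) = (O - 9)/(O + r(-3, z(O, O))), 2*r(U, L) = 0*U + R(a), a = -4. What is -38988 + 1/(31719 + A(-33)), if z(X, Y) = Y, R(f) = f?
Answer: -6183535783/158601 ≈ -38988.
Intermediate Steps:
r(U, L) = -2 (r(U, L) = (0*U - 4)/2 = (0 - 4)/2 = (1/2)*(-4) = -2)
A(O) = (-9 + O)/(-2 + O) (A(O) = (O - 9)/(O - 2) = (-9 + O)/(-2 + O))
-38988 + 1/(31719 + A(-33)) = -38988 + 1/(31719 + (-9 - 33)/(-2 - 33)) = -38988 + 1/(31719 - 42/(-35)) = -38988 + 1/(31719 - 1/35*(-42)) = -38988 + 1/(31719 + 6/5) = -38988 + 1/(158601/5) = -38988 + 5/158601 = -6183535783/158601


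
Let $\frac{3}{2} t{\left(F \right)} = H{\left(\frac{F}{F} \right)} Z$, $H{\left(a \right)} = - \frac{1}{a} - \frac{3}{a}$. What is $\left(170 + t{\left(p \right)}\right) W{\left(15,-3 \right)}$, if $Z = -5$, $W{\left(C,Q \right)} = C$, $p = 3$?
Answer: $2750$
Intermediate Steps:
$H{\left(a \right)} = - \frac{4}{a}$
$t{\left(F \right)} = \frac{40}{3}$ ($t{\left(F \right)} = \frac{2 - \frac{4}{F \frac{1}{F}} \left(-5\right)}{3} = \frac{2 - \frac{4}{1} \left(-5\right)}{3} = \frac{2 \left(-4\right) 1 \left(-5\right)}{3} = \frac{2 \left(\left(-4\right) \left(-5\right)\right)}{3} = \frac{2}{3} \cdot 20 = \frac{40}{3}$)
$\left(170 + t{\left(p \right)}\right) W{\left(15,-3 \right)} = \left(170 + \frac{40}{3}\right) 15 = \frac{550}{3} \cdot 15 = 2750$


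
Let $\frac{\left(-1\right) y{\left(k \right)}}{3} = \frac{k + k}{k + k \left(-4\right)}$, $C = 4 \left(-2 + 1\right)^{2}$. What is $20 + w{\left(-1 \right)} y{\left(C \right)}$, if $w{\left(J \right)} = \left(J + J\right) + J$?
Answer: $14$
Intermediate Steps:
$C = 4$ ($C = 4 \left(-1\right)^{2} = 4 \cdot 1 = 4$)
$y{\left(k \right)} = 2$ ($y{\left(k \right)} = - 3 \frac{k + k}{k + k \left(-4\right)} = - 3 \frac{2 k}{k - 4 k} = - 3 \frac{2 k}{\left(-3\right) k} = - 3 \cdot 2 k \left(- \frac{1}{3 k}\right) = \left(-3\right) \left(- \frac{2}{3}\right) = 2$)
$w{\left(J \right)} = 3 J$ ($w{\left(J \right)} = 2 J + J = 3 J$)
$20 + w{\left(-1 \right)} y{\left(C \right)} = 20 + 3 \left(-1\right) 2 = 20 - 6 = 14$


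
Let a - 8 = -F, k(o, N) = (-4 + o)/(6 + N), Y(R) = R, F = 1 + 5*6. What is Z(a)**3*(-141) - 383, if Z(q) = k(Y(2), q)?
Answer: -1882807/4913 ≈ -383.23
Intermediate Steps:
F = 31 (F = 1 + 30 = 31)
k(o, N) = (-4 + o)/(6 + N)
a = -23 (a = 8 - 1*31 = 8 - 31 = -23)
Z(q) = -2/(6 + q) (Z(q) = (-4 + 2)/(6 + q) = -2/(6 + q))
Z(a)**3*(-141) - 383 = (-2/(6 - 23))**3*(-141) - 383 = (-2/(-17))**3*(-141) - 383 = (-2*(-1/17))**3*(-141) - 383 = (2/17)**3*(-141) - 383 = (8/4913)*(-141) - 383 = -1128/4913 - 383 = -1882807/4913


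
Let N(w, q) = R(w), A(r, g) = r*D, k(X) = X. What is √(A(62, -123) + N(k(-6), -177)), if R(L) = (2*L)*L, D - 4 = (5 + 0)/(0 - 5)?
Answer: √258 ≈ 16.062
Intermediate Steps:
D = 3 (D = 4 + (5 + 0)/(0 - 5) = 4 + 5/(-5) = 4 + 5*(-⅕) = 4 - 1 = 3)
A(r, g) = 3*r (A(r, g) = r*3 = 3*r)
R(L) = 2*L²
N(w, q) = 2*w²
√(A(62, -123) + N(k(-6), -177)) = √(3*62 + 2*(-6)²) = √(186 + 2*36) = √(186 + 72) = √258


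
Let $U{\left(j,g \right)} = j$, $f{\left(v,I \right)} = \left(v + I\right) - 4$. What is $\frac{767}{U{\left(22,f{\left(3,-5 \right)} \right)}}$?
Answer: $\frac{767}{22} \approx 34.864$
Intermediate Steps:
$f{\left(v,I \right)} = -4 + I + v$ ($f{\left(v,I \right)} = \left(I + v\right) - 4 = -4 + I + v$)
$\frac{767}{U{\left(22,f{\left(3,-5 \right)} \right)}} = \frac{767}{22}$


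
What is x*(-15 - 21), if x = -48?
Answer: 1728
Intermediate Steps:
x*(-15 - 21) = -48*(-15 - 21) = -48*(-36) = 1728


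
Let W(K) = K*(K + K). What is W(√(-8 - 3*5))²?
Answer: 2116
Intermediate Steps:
W(K) = 2*K² (W(K) = K*(2*K) = 2*K²)
W(√(-8 - 3*5))² = (2*(√(-8 - 3*5))²)² = (2*(√(-8 - 15))²)² = (2*(√(-23))²)² = (2*(I*√23)²)² = (2*(-23))² = (-46)² = 2116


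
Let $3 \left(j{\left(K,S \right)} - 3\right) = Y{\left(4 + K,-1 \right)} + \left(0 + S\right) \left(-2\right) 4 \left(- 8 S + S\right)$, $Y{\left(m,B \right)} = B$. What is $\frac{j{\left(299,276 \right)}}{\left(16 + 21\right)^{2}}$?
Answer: $\frac{4265864}{4107} \approx 1038.7$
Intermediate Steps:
$j{\left(K,S \right)} = \frac{8}{3} + \frac{56 S^{2}}{3}$ ($j{\left(K,S \right)} = 3 + \frac{-1 + \left(0 + S\right) \left(-2\right) 4 \left(- 8 S + S\right)}{3} = 3 + \frac{-1 + S \left(-2\right) 4 \left(- 7 S\right)}{3} = 3 + \frac{-1 + - 2 S 4 \left(- 7 S\right)}{3} = 3 + \frac{-1 + - 8 S \left(- 7 S\right)}{3} = 3 + \frac{-1 + 56 S^{2}}{3} = 3 + \left(- \frac{1}{3} + \frac{56 S^{2}}{3}\right) = \frac{8}{3} + \frac{56 S^{2}}{3}$)
$\frac{j{\left(299,276 \right)}}{\left(16 + 21\right)^{2}} = \frac{\frac{8}{3} + \frac{56 \cdot 276^{2}}{3}}{\left(16 + 21\right)^{2}} = \frac{\frac{8}{3} + \frac{56}{3} \cdot 76176}{37^{2}} = \frac{\frac{8}{3} + 1421952}{1369} = \frac{4265864}{3} \cdot \frac{1}{1369} = \frac{4265864}{4107}$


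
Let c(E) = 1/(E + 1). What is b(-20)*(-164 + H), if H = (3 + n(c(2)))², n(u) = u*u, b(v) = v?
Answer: 250000/81 ≈ 3086.4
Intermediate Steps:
c(E) = 1/(1 + E)
n(u) = u²
H = 784/81 (H = (3 + (1/(1 + 2))²)² = (3 + (1/3)²)² = (3 + (⅓)²)² = (3 + ⅑)² = (28/9)² = 784/81 ≈ 9.6790)
b(-20)*(-164 + H) = -20*(-164 + 784/81) = -20*(-12500/81) = 250000/81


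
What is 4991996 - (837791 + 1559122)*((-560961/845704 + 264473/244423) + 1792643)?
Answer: -888190517631512627831353/206709508792 ≈ -4.2968e+12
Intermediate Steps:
4991996 - (837791 + 1559122)*((-560961/845704 + 264473/244423) + 1792643) = 4991996 - 2396913*((-560961*1/845704 + 264473*(1/244423)) + 1792643) = 4991996 - 2396913*((-560961/845704 + 264473/244423) + 1792643) = 4991996 - 2396913*(86554103489/206709508792 + 1792643) = 4991996 - 2396913*370556440523520745/206709508792 = 4991996 - 1*888191549524553679460185/206709508792 = 4991996 - 888191549524553679460185/206709508792 = -888190517631512627831353/206709508792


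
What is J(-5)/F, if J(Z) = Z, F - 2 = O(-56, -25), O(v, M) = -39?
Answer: 5/37 ≈ 0.13514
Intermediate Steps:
F = -37 (F = 2 - 39 = -37)
J(-5)/F = -5/(-37) = -5*(-1/37) = 5/37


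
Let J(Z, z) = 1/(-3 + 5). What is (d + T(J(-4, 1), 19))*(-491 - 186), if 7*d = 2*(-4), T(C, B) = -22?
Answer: 109674/7 ≈ 15668.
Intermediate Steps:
J(Z, z) = 1/2
d = -8/7 (d = (2*(-4))/7 = (1/7)*(-8) = -8/7 ≈ -1.1429)
(d + T(J(-4, 1), 19))*(-491 - 186) = (-8/7 - 22)*(-491 - 186) = -162/7*(-677) = 109674/7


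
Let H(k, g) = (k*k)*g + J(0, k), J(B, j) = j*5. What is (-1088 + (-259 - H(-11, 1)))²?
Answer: 1996569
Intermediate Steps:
J(B, j) = 5*j
H(k, g) = 5*k + g*k² (H(k, g) = (k*k)*g + 5*k = k²*g + 5*k = g*k² + 5*k = 5*k + g*k²)
(-1088 + (-259 - H(-11, 1)))² = (-1088 + (-259 - (-11)*(5 + 1*(-11))))² = (-1088 + (-259 - (-11)*(5 - 11)))² = (-1088 + (-259 - (-11)*(-6)))² = (-1088 + (-259 - 1*66))² = (-1088 + (-259 - 66))² = (-1088 - 325)² = (-1413)² = 1996569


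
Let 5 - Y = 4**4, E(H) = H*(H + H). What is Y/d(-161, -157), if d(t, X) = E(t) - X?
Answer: -251/51999 ≈ -0.0048270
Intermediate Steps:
E(H) = 2*H**2 (E(H) = H*(2*H) = 2*H**2)
Y = -251 (Y = 5 - 1*4**4 = 5 - 1*256 = 5 - 256 = -251)
d(t, X) = -X + 2*t**2 (d(t, X) = 2*t**2 - X = -X + 2*t**2)
Y/d(-161, -157) = -251/(-1*(-157) + 2*(-161)**2) = -251/(157 + 2*25921) = -251/(157 + 51842) = -251/51999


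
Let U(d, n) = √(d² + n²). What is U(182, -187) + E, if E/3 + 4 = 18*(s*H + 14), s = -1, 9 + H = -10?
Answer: 1770 + √68093 ≈ 2030.9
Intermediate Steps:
H = -19 (H = -9 - 10 = -19)
E = 1770 (E = -12 + 3*(18*(-1*(-19) + 14)) = -12 + 3*(18*(19 + 14)) = -12 + 3*(18*33) = -12 + 3*594 = -12 + 1782 = 1770)
U(182, -187) + E = √(182² + (-187)²) + 1770 = √(33124 + 34969) + 1770 = √68093 + 1770 = 1770 + √68093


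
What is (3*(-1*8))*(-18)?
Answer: 432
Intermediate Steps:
(3*(-1*8))*(-18) = (3*(-8))*(-18) = -24*(-18) = 432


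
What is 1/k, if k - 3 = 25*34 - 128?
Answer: 1/725 ≈ 0.0013793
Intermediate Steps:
k = 725 (k = 3 + (25*34 - 128) = 3 + (850 - 128) = 3 + 722 = 725)
1/k = 1/725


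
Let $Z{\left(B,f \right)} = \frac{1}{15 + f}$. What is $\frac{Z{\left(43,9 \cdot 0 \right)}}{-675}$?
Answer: $- \frac{1}{10125} \approx -9.8765 \cdot 10^{-5}$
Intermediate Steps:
$\frac{Z{\left(43,9 \cdot 0 \right)}}{-675} = \frac{1}{\left(15 + 9 \cdot 0\right) \left(-675\right)} = \frac{1}{15 + 0} \left(- \frac{1}{675}\right) = \frac{1}{15} \left(- \frac{1}{675}\right) = - \frac{1}{10125}$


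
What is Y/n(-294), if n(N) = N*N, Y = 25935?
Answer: 1235/4116 ≈ 0.30005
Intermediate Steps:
n(N) = N²
Y/n(-294) = 25935/((-294)²) = 25935/86436 = 25935*(1/86436) = 1235/4116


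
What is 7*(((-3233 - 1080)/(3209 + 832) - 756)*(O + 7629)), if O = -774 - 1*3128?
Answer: -79814312501/4041 ≈ -1.9751e+7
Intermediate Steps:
O = -3902 (O = -774 - 3128 = -3902)
7*(((-3233 - 1080)/(3209 + 832) - 756)*(O + 7629)) = 7*(((-3233 - 1080)/(3209 + 832) - 756)*(-3902 + 7629)) = 7*((-4313/4041 - 756)*3727) = 7*(-3059309/4041*3727) = 7*(-11402044643/4041) = -79814312501/4041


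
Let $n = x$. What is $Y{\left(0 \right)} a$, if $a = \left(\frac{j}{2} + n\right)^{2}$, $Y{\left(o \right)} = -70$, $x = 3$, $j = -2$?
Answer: $-280$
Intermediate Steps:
$n = 3$
$a = 4$ ($a = \left(- \frac{2}{2} + 3\right)^{2} = \left(\left(-2\right) \frac{1}{2} + 3\right)^{2} = \left(-1 + 3\right)^{2} = 2^{2} = 4$)
$Y{\left(0 \right)} a = \left(-70\right) 4 = -280$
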